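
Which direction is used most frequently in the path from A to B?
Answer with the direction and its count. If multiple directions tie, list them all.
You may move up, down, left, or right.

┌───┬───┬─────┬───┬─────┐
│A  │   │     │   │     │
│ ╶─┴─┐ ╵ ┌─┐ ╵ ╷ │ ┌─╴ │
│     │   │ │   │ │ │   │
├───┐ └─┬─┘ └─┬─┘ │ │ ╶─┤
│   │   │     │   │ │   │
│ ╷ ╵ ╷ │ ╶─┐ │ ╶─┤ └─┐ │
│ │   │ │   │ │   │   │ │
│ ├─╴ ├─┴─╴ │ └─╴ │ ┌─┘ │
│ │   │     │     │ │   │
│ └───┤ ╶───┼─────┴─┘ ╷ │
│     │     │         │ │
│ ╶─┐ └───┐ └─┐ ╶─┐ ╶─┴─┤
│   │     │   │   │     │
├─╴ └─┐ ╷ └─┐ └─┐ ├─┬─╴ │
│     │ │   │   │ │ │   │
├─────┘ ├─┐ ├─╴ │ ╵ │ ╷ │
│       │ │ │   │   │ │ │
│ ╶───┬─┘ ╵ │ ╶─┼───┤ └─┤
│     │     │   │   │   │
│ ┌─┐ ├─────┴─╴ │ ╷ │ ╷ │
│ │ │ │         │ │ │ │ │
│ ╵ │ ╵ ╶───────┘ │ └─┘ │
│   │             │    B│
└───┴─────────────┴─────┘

Directions: down, right, right, down, down, left, up, left, down, down, down, right, right, down, right, down, down, left, left, left, down, right, right, down, down, right, right, right, right, right, right, up, up, right, down, down, right, right
Counts: {'down': 14, 'right': 16, 'left': 5, 'up': 3}
Most common: right (16 times)

Solution:

┌───┬───┬─────┬───┬─────┐
│A  │   │     │   │     │
│ ╶─┴─┐ ╵ ┌─┐ ╵ ╷ │ ┌─╴ │
│↳ → ↓│   │ │   │ │ │   │
├───┐ └─┬─┘ └─┬─┘ │ │ ╶─┤
│↓ ↰│↓  │     │   │ │   │
│ ╷ ╵ ╷ │ ╶─┐ │ ╶─┤ └─┐ │
│↓│↑ ↲│ │   │ │   │   │ │
│ ├─╴ ├─┴─╴ │ └─╴ │ ┌─┘ │
│↓│   │     │     │ │   │
│ └───┤ ╶───┼─────┴─┘ ╷ │
│↳ → ↓│     │         │ │
│ ╶─┐ └───┐ └─┐ ╶─┐ ╶─┴─┤
│   │↳ ↓  │   │   │     │
├─╴ └─┐ ╷ └─┐ └─┐ ├─┬─╴ │
│     │↓│   │   │ │ │   │
├─────┘ ├─┐ ├─╴ │ ╵ │ ╷ │
│↓ ← ← ↲│ │ │   │   │ │ │
│ ╶───┬─┘ ╵ │ ╶─┼───┤ └─┤
│↳ → ↓│     │   │↱ ↓│   │
│ ┌─┐ ├─────┴─╴ │ ╷ │ ╷ │
│ │ │↓│         │↑│↓│ │ │
│ ╵ │ ╵ ╶───────┘ │ └─┘ │
│   │↳ → → → → → ↑│↳ → B│
└───┴─────────────┴─────┘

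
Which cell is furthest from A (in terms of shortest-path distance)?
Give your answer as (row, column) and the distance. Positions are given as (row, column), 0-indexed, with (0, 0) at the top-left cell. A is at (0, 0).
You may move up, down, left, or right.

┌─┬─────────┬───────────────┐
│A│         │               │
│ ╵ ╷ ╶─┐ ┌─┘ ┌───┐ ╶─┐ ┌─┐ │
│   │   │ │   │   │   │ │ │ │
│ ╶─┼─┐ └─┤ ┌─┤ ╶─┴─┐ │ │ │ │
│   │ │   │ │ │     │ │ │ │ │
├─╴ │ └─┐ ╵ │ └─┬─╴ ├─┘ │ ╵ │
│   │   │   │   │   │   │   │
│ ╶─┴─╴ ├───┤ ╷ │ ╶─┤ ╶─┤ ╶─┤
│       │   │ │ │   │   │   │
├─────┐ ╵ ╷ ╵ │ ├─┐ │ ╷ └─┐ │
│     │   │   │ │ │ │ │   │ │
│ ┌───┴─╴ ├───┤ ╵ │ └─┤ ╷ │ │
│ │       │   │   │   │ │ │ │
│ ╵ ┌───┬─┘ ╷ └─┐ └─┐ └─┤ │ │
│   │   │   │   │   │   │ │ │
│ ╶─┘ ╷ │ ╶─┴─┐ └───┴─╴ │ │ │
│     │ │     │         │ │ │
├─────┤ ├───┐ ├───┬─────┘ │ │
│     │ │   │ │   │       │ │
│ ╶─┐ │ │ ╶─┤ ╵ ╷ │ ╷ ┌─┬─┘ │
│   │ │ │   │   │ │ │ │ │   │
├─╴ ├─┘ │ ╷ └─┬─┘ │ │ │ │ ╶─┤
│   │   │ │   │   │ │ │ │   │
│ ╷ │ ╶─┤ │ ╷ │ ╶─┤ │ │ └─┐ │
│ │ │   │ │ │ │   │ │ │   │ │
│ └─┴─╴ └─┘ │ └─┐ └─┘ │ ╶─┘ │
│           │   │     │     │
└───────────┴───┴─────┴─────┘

Computing BFS distances from A to all cells:
Furthest cell: (1, 8)
Distance: 77 steps

Path from A to the furthest cell:

┌─┬─────────┬───────────────┐
│A│↱ ↓      │↱ → → → → ↓    │
│ ╵ ╷ ╶─┐ ┌─┘ ┌───┐ ╶─┐ ┌─┐ │
│↳ ↑│↳ ↓│ │↱ ↑│↱ B│   │↓│ │ │
│ ╶─┼─┐ └─┤ ┌─┤ ╶─┴─┐ │ │ │ │
│   │ │↳ ↓│↑│ │↑ ← ↰│ │↓│ │ │
├─╴ │ └─┐ ╵ │ └─┬─╴ ├─┘ │ ╵ │
│   │   │↳ ↑│   │↱ ↑│↓ ↲│   │
│ ╶─┴─╴ ├───┤ ╷ │ ╶─┤ ╶─┤ ╶─┤
│       │   │ │ │↑ ↰│↳ ↓│   │
├─────┐ ╵ ╷ ╵ │ ├─┐ │ ╷ └─┐ │
│     │   │   │ │ │↑│ │↳ ↓│ │
│ ┌───┴─╴ ├───┤ ╵ │ └─┤ ╷ │ │
│ │       │↱ ↓│   │↑ ↰│ │↓│ │
│ ╵ ┌───┬─┘ ╷ └─┐ └─┐ └─┤ │ │
│   │   │↱ ↑│↳ ↓│   │↑ ↰│↓│ │
│ ╶─┘ ╷ │ ╶─┴─┐ └───┴─╴ │ │ │
│     │ │↑ ← ↰│↳ → → → ↑│↓│ │
├─────┤ ├───┐ ├───┬─────┘ │ │
│     │ │   │↑│↓ ↰│  ↓ ← ↲│ │
│ ╶─┐ │ │ ╶─┤ ╵ ╷ │ ╷ ┌─┬─┘ │
│   │ │ │   │↑ ↲│↑│ │↓│ │   │
├─╴ ├─┘ │ ╷ └─┬─┘ │ │ │ │ ╶─┤
│   │   │ │   │↱ ↑│ │↓│ │   │
│ ╷ │ ╶─┤ │ ╷ │ ╶─┤ │ │ └─┐ │
│ │ │   │ │ │ │↑ ↰│ │↓│   │ │
│ └─┴─╴ └─┘ │ └─┐ └─┘ │ ╶─┘ │
│           │   │↑ ← ↲│     │
└───────────┴───┴─────┴─────┘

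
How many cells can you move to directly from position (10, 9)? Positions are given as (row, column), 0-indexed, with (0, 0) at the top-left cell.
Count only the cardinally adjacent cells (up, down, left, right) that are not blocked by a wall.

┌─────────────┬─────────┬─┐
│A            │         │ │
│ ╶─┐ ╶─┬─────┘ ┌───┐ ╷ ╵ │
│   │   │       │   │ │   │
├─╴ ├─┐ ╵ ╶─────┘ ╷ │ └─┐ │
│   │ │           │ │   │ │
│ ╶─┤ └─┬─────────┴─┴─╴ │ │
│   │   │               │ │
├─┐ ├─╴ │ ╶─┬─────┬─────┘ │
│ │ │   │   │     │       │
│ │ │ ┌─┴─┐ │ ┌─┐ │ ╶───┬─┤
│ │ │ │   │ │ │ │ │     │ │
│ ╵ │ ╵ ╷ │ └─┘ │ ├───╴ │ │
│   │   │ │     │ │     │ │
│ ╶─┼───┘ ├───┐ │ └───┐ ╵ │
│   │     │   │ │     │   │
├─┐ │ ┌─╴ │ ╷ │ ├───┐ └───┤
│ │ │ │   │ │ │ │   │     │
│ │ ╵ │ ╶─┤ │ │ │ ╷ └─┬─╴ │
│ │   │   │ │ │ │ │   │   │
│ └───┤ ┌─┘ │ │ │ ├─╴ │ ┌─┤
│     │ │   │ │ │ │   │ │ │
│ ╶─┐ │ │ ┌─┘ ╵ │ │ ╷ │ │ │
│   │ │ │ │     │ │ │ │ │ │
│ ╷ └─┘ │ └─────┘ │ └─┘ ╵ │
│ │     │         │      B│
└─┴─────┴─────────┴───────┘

Checking passable neighbors of (10, 9):
Neighbors: (11, 9), (10, 10)
Count: 2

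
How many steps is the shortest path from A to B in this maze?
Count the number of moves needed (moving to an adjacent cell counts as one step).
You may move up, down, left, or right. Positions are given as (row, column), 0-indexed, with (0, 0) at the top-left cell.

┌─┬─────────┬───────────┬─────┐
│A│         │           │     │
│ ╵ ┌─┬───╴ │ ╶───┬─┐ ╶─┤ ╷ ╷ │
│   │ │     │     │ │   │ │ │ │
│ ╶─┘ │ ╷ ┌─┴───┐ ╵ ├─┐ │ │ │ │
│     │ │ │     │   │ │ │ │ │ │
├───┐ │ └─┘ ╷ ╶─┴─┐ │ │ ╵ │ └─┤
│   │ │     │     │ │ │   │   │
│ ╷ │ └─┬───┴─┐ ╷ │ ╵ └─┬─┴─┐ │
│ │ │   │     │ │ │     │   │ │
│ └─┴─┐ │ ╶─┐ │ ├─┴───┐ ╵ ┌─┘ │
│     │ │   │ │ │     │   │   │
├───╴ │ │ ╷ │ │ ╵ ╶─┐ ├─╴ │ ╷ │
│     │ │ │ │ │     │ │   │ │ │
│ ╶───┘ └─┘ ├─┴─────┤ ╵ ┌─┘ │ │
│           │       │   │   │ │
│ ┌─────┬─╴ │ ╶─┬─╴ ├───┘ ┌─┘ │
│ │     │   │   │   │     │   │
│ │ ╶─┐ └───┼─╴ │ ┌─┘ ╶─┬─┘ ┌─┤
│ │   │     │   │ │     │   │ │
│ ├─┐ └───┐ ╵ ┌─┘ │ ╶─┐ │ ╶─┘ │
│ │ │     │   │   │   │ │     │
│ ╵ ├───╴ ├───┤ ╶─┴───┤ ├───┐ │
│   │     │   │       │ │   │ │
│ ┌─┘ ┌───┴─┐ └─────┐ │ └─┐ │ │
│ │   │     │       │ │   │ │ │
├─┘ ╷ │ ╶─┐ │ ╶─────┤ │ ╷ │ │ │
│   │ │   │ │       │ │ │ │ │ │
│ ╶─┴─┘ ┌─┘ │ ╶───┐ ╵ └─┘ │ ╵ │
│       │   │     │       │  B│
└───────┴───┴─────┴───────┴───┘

Using BFS to find shortest path:
Start: (0, 0), End: (14, 14)
Path found:
(0,0) → (1,0) → (1,1) → (0,1) → (0,2) → (0,3) → (0,4) → (0,5) → (1,5) → (1,4) → (1,3) → (2,3) → (3,3) → (3,4) → (3,5) → (2,5) → (2,6) → (3,6) → (3,7) → (4,7) → (5,7) → (6,7) → (6,8) → (5,8) → (5,9) → (5,10) → (6,10) → (7,10) → (7,11) → (6,11) → (6,12) → (5,12) → (5,11) → (4,11) → (4,10) → (4,9) → (3,9) → (2,9) → (2,8) → (1,8) → (1,7) → (1,6) → (0,6) → (0,7) → (0,8) → (0,9) → (0,10) → (1,10) → (1,11) → (2,11) → (3,11) → (3,12) → (2,12) → (1,12) → (0,12) → (0,13) → (1,13) → (2,13) → (3,13) → (3,14) → (4,14) → (5,14) → (6,14) → (7,14) → (8,14) → (8,13) → (9,13) → (9,12) → (10,12) → (10,13) → (10,14) → (11,14) → (12,14) → (13,14) → (14,14)
Number of steps: 74

Solution:

┌─┬─────────┬───────────┬─────┐
│A│↱ → → → ↓│↱ → → → ↓  │↱ ↓  │
│ ╵ ┌─┬───╴ │ ╶───┬─┐ ╶─┤ ╷ ╷ │
│↳ ↑│ │↓ ← ↲│↑ ← ↰│ │↳ ↓│↑│↓│ │
│ ╶─┘ │ ╷ ┌─┴───┐ ╵ ├─┐ │ │ │ │
│     │↓│ │↱ ↓  │↑ ↰│ │↓│↑│↓│ │
├───┐ │ └─┘ ╷ ╶─┴─┐ │ │ ╵ │ └─┤
│   │ │↳ → ↑│↳ ↓  │↑│ │↳ ↑│↳ ↓│
│ ╷ │ └─┬───┴─┐ ╷ │ ╵ └─┬─┴─┐ │
│ │ │   │     │↓│ │↑ ← ↰│   │↓│
│ └─┴─┐ │ ╶─┐ │ ├─┴───┐ ╵ ┌─┘ │
│     │ │   │ │↓│↱ → ↓│↑ ↰│  ↓│
├───╴ │ │ ╷ │ │ ╵ ╶─┐ ├─╴ │ ╷ │
│     │ │ │ │ │↳ ↑  │↓│↱ ↑│ │↓│
│ ╶───┘ └─┘ ├─┴─────┤ ╵ ┌─┘ │ │
│           │       │↳ ↑│   │↓│
│ ┌─────┬─╴ │ ╶─┬─╴ ├───┘ ┌─┘ │
│ │     │   │   │   │     │↓ ↲│
│ │ ╶─┐ └───┼─╴ │ ┌─┘ ╶─┬─┘ ┌─┤
│ │   │     │   │ │     │↓ ↲│ │
│ ├─┐ └───┐ ╵ ┌─┘ │ ╶─┐ │ ╶─┘ │
│ │ │     │   │   │   │ │↳ → ↓│
│ ╵ ├───╴ ├───┤ ╶─┴───┤ ├───┐ │
│   │     │   │       │ │   │↓│
│ ┌─┘ ┌───┴─┐ └─────┐ │ └─┐ │ │
│ │   │     │       │ │   │ │↓│
├─┘ ╷ │ ╶─┐ │ ╶─────┤ │ ╷ │ │ │
│   │ │   │ │       │ │ │ │ │↓│
│ ╶─┴─┘ ┌─┘ │ ╶───┐ ╵ └─┘ │ ╵ │
│       │   │     │       │  B│
└───────┴───┴─────┴───────┴───┘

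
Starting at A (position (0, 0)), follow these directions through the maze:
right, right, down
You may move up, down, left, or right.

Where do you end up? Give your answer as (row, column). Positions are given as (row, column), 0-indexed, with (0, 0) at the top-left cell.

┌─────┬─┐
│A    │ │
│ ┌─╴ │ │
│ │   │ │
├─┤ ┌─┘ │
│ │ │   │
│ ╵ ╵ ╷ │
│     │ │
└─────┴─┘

Following directions step by step:
Start: (0, 0)
  right: (0, 0) → (0, 1)
  right: (0, 1) → (0, 2)
  down: (0, 2) → (1, 2)
Final position: (1, 2)

Path taken:

┌─────┬─┐
│A → ↓│ │
│ ┌─╴ │ │
│ │  B│ │
├─┤ ┌─┘ │
│ │ │   │
│ ╵ ╵ ╷ │
│     │ │
└─────┴─┘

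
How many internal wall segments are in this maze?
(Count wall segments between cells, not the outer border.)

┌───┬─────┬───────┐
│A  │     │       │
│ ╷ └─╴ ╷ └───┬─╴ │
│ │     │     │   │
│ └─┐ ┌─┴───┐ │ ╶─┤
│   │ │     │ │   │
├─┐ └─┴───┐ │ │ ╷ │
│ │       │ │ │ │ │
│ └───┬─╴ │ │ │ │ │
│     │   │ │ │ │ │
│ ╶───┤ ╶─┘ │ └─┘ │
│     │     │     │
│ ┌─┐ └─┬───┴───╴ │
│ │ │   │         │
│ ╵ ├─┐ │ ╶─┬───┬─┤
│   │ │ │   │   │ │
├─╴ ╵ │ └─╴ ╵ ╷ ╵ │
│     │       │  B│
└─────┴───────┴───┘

Counting internal wall segments:
Total internal walls: 64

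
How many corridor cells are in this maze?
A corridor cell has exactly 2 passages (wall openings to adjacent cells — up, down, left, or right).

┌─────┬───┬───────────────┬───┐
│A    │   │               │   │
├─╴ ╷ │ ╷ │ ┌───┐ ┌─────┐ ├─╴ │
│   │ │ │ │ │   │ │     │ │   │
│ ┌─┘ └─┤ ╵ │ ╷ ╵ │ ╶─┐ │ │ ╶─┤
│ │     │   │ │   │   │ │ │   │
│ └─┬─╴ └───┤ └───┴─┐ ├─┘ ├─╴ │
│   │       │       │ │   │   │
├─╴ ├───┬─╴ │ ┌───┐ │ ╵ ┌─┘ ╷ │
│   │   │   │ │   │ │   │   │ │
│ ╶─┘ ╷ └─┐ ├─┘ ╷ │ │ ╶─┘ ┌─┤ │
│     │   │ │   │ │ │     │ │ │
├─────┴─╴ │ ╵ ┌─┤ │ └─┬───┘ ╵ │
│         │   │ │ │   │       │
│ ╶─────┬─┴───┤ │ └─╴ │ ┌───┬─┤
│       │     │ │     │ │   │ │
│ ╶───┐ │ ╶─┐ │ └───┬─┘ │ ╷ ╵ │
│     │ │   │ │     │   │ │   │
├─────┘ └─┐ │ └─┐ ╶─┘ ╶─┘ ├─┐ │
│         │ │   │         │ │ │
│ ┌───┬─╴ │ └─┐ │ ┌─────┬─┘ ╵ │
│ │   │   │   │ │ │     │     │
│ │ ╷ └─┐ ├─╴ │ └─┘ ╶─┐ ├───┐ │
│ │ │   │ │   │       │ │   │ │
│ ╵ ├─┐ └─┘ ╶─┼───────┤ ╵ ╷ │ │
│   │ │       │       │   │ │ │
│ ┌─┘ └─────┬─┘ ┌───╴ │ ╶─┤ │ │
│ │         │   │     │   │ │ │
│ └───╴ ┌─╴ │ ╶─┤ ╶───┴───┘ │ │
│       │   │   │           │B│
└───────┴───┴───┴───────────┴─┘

Counting cells with exactly 2 passages:
Total corridor cells: 175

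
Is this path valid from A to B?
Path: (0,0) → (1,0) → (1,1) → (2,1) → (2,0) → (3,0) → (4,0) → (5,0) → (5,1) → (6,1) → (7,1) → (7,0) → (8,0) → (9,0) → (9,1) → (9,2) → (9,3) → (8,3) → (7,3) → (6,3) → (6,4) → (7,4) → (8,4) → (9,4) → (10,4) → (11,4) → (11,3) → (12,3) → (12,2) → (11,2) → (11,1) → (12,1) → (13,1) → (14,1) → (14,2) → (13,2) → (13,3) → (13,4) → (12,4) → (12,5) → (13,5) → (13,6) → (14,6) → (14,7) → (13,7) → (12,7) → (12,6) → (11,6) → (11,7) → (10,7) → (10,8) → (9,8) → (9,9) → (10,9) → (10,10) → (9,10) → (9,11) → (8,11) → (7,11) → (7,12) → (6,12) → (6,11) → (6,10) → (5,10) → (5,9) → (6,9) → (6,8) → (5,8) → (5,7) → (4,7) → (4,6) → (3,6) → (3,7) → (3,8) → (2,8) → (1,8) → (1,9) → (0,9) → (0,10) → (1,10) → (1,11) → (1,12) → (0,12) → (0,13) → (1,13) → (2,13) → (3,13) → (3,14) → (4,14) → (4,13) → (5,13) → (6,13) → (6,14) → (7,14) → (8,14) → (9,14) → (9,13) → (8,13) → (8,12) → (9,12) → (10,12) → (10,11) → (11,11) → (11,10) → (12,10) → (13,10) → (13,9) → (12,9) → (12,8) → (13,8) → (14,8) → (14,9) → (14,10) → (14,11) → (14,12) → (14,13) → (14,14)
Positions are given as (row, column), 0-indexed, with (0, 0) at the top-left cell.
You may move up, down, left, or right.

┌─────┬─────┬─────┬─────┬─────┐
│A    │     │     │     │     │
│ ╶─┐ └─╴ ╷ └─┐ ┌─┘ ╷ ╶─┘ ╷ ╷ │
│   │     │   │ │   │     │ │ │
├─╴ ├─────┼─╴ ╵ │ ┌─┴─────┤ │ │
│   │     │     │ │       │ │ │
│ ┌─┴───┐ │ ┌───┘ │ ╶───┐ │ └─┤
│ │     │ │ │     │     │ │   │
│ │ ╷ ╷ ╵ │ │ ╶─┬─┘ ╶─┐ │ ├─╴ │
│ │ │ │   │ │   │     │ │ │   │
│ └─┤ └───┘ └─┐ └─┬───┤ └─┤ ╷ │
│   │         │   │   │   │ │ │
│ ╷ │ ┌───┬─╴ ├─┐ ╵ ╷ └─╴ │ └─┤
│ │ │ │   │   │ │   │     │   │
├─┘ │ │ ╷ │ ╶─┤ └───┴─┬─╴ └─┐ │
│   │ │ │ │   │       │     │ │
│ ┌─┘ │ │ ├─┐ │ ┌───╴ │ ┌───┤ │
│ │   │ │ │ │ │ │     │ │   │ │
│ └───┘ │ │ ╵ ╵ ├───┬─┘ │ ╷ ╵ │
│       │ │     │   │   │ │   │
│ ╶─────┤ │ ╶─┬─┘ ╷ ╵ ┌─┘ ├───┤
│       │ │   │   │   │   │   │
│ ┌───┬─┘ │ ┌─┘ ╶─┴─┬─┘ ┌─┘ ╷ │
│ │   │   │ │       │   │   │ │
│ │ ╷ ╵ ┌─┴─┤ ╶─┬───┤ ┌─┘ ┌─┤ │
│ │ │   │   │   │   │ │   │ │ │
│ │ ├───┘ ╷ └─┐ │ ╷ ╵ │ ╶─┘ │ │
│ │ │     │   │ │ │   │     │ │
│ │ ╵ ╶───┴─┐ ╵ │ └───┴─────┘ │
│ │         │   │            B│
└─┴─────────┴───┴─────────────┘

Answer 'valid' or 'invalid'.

Checking path validity:
Result: All consecutive moves are passable.

valid

Correct solution:

┌─────┬─────┬─────┬─────┬─────┐
│A    │     │     │↱ ↓  │↱ ↓  │
│ ╶─┐ └─╴ ╷ └─┐ ┌─┘ ╷ ╶─┘ ╷ ╷ │
│↳ ↓│     │   │ │↱ ↑│↳ → ↑│↓│ │
├─╴ ├─────┼─╴ ╵ │ ┌─┴─────┤ │ │
│↓ ↲│     │     │↑│       │↓│ │
│ ┌─┴───┐ │ ┌───┘ │ ╶───┐ │ └─┤
│↓│     │ │ │↱ → ↑│     │ │↳ ↓│
│ │ ╷ ╷ ╵ │ │ ╶─┬─┘ ╶─┐ │ ├─╴ │
│↓│ │ │   │ │↑ ↰│     │ │ │↓ ↲│
│ └─┤ └───┘ └─┐ └─┬───┤ └─┤ ╷ │
│↳ ↓│         │↑ ↰│↓ ↰│   │↓│ │
│ ╷ │ ┌───┬─╴ ├─┐ ╵ ╷ └─╴ │ └─┤
│ │↓│ │↱ ↓│   │ │↑ ↲│↑ ← ↰│↳ ↓│
├─┘ │ │ ╷ │ ╶─┤ └───┴─┬─╴ └─┐ │
│↓ ↲│ │↑│↓│   │       │↱ ↑  │↓│
│ ┌─┘ │ │ ├─┐ │ ┌───╴ │ ┌───┤ │
│↓│   │↑│↓│ │ │ │     │↑│↓ ↰│↓│
│ └───┘ │ │ ╵ ╵ ├───┬─┘ │ ╷ ╵ │
│↳ → → ↑│↓│     │↱ ↓│↱ ↑│↓│↑ ↲│
│ ╶─────┤ │ ╶─┬─┘ ╷ ╵ ┌─┘ ├───┤
│       │↓│   │↱ ↑│↳ ↑│↓ ↲│   │
│ ┌───┬─┘ │ ┌─┘ ╶─┴─┬─┘ ┌─┘ ╷ │
│ │↓ ↰│↓ ↲│ │↱ ↑    │↓ ↲│   │ │
│ │ ╷ ╵ ┌─┴─┤ ╶─┬───┤ ┌─┘ ┌─┤ │
│ │↓│↑ ↲│↱ ↓│↑ ↰│↓ ↰│↓│   │ │ │
│ │ ├───┘ ╷ └─┐ │ ╷ ╵ │ ╶─┘ │ │
│ │↓│↱ → ↑│↳ ↓│↑│↓│↑ ↲│     │ │
│ │ ╵ ╶───┴─┐ ╵ │ └───┴─────┘ │
│ │↳ ↑      │↳ ↑│↳ → → → → → B│
└─┴─────────┴───┴─────────────┘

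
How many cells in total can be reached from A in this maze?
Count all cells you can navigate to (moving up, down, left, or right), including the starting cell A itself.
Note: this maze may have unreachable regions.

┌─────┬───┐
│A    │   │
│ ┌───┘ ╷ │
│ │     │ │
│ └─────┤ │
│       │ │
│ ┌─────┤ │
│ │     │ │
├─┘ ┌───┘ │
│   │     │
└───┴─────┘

Using BFS/flood-fill to find all reachable cells from A:
Maze size: 5 × 5 = 25 total cells
16 cell(s) are walled off and cannot be reached from A.
Reachable cells: 9

Reachable region (· marks reachable cells):

┌─────┬───┐
│A · ·│   │
│ ┌───┘ ╷ │
│·│     │ │
│ └─────┤ │
│· · · ·│ │
│ ┌─────┤ │
│·│     │ │
├─┘ ┌───┘ │
│   │     │
└───┴─────┘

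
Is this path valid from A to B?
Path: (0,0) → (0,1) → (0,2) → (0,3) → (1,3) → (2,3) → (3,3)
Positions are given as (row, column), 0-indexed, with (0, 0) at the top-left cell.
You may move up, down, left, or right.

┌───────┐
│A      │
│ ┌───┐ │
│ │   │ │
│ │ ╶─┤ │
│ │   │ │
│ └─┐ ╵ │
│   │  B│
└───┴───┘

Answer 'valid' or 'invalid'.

Checking path validity:
Result: All consecutive moves are passable.

valid

Correct solution:

┌───────┐
│A → → ↓│
│ ┌───┐ │
│ │   │↓│
│ │ ╶─┤ │
│ │   │↓│
│ └─┐ ╵ │
│   │  B│
└───┴───┘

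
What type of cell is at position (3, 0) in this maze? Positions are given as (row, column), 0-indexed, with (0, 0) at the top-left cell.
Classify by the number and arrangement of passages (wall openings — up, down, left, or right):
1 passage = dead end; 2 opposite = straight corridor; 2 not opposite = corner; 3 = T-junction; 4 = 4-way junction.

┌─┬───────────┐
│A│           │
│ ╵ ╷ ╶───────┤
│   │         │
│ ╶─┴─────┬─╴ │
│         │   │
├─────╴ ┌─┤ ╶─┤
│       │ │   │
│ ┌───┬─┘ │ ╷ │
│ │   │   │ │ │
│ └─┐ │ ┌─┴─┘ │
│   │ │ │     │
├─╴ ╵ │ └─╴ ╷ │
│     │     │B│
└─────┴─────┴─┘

Checking cell at (3, 0):
Number of passages: 2
Cell type: corner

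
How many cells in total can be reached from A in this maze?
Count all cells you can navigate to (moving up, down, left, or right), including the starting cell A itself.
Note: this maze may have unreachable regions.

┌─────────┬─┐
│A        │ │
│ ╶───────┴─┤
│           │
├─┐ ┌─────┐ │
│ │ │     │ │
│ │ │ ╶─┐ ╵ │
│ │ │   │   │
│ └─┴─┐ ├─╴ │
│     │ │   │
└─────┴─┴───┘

Using BFS/flood-fill to find all reachable cells from A:
Maze size: 5 × 6 = 30 total cells
6 cell(s) are walled off and cannot be reached from A.
Reachable cells: 24

Reachable region (· marks reachable cells):

┌─────────┬─┐
│A · · · ·│ │
│ ╶───────┴─┤
│· · · · · ·│
├─┐ ┌─────┐ │
│ │·│· · ·│·│
│ │ │ ╶─┐ ╵ │
│ │·│· ·│· ·│
│ └─┴─┐ ├─╴ │
│     │·│· ·│
└─────┴─┴───┘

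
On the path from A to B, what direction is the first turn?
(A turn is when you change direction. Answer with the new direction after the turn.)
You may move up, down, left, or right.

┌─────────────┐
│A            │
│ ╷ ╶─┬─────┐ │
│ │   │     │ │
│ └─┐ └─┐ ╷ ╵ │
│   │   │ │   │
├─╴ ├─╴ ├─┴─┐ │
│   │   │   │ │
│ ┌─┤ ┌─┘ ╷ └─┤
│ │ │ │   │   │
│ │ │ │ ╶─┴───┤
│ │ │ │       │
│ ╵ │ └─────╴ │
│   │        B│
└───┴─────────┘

Directions: right, down, right, down, right, down, left, down, down, down, right, right, right, right
First turn direction: down

Solution:

┌─────────────┐
│A ↓          │
│ ╷ ╶─┬─────┐ │
│ │↳ ↓│     │ │
│ └─┐ └─┐ ╷ ╵ │
│   │↳ ↓│ │   │
├─╴ ├─╴ ├─┴─┐ │
│   │↓ ↲│   │ │
│ ┌─┤ ┌─┘ ╷ └─┤
│ │ │↓│   │   │
│ │ │ │ ╶─┴───┤
│ │ │↓│       │
│ ╵ │ └─────╴ │
│   │↳ → → → B│
└───┴─────────┘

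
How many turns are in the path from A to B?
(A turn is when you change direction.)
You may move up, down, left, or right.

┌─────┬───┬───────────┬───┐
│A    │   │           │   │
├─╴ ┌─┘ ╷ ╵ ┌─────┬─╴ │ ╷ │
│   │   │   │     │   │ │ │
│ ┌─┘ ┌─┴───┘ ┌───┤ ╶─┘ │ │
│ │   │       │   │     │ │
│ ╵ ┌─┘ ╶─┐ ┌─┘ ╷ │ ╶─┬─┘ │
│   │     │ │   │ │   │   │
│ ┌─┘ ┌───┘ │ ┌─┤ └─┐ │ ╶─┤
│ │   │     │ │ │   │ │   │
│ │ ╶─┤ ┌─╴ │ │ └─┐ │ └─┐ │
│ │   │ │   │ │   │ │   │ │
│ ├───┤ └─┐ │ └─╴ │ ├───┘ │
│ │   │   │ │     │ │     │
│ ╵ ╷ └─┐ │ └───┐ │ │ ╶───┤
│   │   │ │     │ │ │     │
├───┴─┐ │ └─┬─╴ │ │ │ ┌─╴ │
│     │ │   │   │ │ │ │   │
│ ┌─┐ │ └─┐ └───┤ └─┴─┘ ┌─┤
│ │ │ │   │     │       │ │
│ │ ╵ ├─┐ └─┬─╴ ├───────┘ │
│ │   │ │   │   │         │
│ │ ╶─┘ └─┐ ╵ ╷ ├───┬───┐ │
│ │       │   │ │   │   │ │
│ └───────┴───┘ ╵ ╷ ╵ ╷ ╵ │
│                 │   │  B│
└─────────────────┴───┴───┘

Directions: right, down, left, down, down, down, down, down, down, right, up, right, down, right, down, down, right, down, right, down, right, up, right, down, down, right, up, right, down, right, up, right, down, right
Number of turns: 26

Solution:

┌─────┬───┬───────────┬───┐
│A ↓  │   │           │   │
├─╴ ┌─┘ ╷ ╵ ┌─────┬─╴ │ ╷ │
│↓ ↲│   │   │     │   │ │ │
│ ┌─┘ ┌─┴───┘ ┌───┤ ╶─┘ │ │
│↓│   │       │   │     │ │
│ ╵ ┌─┘ ╶─┐ ┌─┘ ╷ │ ╶─┬─┘ │
│↓  │     │ │   │ │   │   │
│ ┌─┘ ┌───┘ │ ┌─┤ └─┐ │ ╶─┤
│↓│   │     │ │ │   │ │   │
│ │ ╶─┤ ┌─╴ │ │ └─┐ │ └─┐ │
│↓│   │ │   │ │   │ │   │ │
│ ├───┤ └─┐ │ └─╴ │ ├───┘ │
│↓│↱ ↓│   │ │     │ │     │
│ ╵ ╷ └─┐ │ └───┐ │ │ ╶───┤
│↳ ↑│↳ ↓│ │     │ │ │     │
├───┴─┐ │ └─┬─╴ │ │ │ ┌─╴ │
│     │↓│   │   │ │ │ │   │
│ ┌─┐ │ └─┐ └───┤ └─┴─┘ ┌─┤
│ │ │ │↳ ↓│     │       │ │
│ │ ╵ ├─┐ └─┬─╴ ├───────┘ │
│ │   │ │↳ ↓│↱ ↓│         │
│ │ ╶─┘ └─┐ ╵ ╷ ├───┬───┐ │
│ │       │↳ ↑│↓│↱ ↓│↱ ↓│ │
│ └───────┴───┘ ╵ ╷ ╵ ╷ ╵ │
│              ↳ ↑│↳ ↑│↳ B│
└─────────────────┴───┴───┘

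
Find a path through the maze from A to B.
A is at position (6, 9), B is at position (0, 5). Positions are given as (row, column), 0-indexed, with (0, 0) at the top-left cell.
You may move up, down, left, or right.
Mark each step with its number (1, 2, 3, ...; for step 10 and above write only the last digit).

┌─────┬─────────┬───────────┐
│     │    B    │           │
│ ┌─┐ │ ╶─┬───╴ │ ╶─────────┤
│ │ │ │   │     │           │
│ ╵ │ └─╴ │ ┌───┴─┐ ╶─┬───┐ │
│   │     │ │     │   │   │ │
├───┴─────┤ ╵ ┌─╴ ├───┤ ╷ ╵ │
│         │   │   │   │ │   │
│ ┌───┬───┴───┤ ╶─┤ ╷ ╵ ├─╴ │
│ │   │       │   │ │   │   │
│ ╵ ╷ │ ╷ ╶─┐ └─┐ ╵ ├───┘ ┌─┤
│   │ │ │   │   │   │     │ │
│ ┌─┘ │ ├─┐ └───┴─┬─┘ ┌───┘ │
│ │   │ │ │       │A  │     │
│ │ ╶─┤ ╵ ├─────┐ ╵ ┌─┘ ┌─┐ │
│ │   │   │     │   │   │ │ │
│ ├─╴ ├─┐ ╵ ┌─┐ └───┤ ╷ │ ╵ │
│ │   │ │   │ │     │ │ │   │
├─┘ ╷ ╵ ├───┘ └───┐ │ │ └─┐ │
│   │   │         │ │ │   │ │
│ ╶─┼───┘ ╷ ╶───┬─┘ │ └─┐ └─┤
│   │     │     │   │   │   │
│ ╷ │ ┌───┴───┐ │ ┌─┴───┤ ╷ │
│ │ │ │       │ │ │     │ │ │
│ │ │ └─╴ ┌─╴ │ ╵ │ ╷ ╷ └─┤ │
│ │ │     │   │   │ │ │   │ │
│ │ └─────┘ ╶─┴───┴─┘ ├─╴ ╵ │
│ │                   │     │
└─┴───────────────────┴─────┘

Finding the shortest path from (6, 9) to (0, 5):
Path length: 34 steps
Directions: right → up → right → right → up → right → up → left → up → left → down → down → left → up → left → down → down → left → up → left → up → right → up → left → left → down → left → up → up → right → right → up → left → left

Solution:

┌─────┬─────────┬───────────┐
│     │    B 3 2│           │
│ ┌─┐ │ ╶─┬───╴ │ ╶─────────┤
│ │ │ │   │9 0 1│           │
│ ╵ │ └─╴ │ ┌───┴─┐ ╶─┬───┐ │
│   │     │8│5 4 3│   │0 9│ │
├───┴─────┤ ╵ ┌─╴ ├───┤ ╷ ╵ │
│         │7 6│1 2│5 4│1│8 7│
│ ┌───┬───┴───┤ ╶─┤ ╷ ╵ ├─╴ │
│ │   │       │0 9│6│3 2│5 6│
│ ╵ ╷ │ ╷ ╶─┐ └─┐ ╵ ├───┘ ┌─┤
│   │ │ │   │   │8 7│2 3 4│ │
│ ┌─┘ │ ├─┐ └───┴─┬─┘ ┌───┘ │
│ │   │ │ │       │A 1│     │
│ │ ╶─┤ ╵ ├─────┐ ╵ ┌─┘ ┌─┐ │
│ │   │   │     │   │   │ │ │
│ ├─╴ ├─┐ ╵ ┌─┐ └───┤ ╷ │ ╵ │
│ │   │ │   │ │     │ │ │   │
├─┘ ╷ ╵ ├───┘ └───┐ │ │ └─┐ │
│   │   │         │ │ │   │ │
│ ╶─┼───┘ ╷ ╶───┬─┘ │ └─┐ └─┤
│   │     │     │   │   │   │
│ ╷ │ ┌───┴───┐ │ ┌─┴───┤ ╷ │
│ │ │ │       │ │ │     │ │ │
│ │ │ └─╴ ┌─╴ │ ╵ │ ╷ ╷ └─┤ │
│ │ │     │   │   │ │ │   │ │
│ │ └─────┘ ╶─┴───┴─┘ ├─╴ ╵ │
│ │                   │     │
└─┴───────────────────┴─────┘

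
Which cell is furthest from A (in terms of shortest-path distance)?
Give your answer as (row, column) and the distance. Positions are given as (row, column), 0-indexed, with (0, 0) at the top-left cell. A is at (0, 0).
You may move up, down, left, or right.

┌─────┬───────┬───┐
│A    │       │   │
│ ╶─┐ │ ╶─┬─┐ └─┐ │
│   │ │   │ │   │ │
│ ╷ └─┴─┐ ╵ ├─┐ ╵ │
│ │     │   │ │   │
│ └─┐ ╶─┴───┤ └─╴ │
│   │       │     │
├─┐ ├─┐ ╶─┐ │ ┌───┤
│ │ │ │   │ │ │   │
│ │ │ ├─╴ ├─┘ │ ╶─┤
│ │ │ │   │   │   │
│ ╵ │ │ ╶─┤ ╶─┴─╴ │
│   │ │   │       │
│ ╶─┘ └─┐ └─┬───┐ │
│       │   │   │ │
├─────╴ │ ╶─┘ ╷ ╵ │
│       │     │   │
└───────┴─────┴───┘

Computing BFS distances from A to all cells:
Furthest cell: (1, 5)
Distance: 44 steps

Path from A to the furthest cell:

┌─────┬───────┬───┐
│A    │↓ ← ← ↰│   │
│ ╶─┐ │ ╶─┬─┐ └─┐ │
│↳ ↓│ │↳ ↓│B│↑ ↰│ │
│ ╷ └─┴─┐ ╵ ├─┐ ╵ │
│ │↳ ↓  │↳ ↑│ │↑ ↰│
│ └─┐ ╶─┴───┤ └─╴ │
│   │↳ ↓    │↱ → ↑│
├─┐ ├─┐ ╶─┐ │ ┌───┤
│ │ │ │↳ ↓│ │↑│   │
│ │ │ ├─╴ ├─┘ │ ╶─┤
│ │ │ │↓ ↲│↱ ↑│   │
│ ╵ │ │ ╶─┤ ╶─┴─╴ │
│   │ │↳ ↓│↑ ← ← ↰│
│ ╶─┘ └─┐ └─┬───┐ │
│       │↓  │↱ ↓│↑│
├─────╴ │ ╶─┘ ╷ ╵ │
│       │↳ → ↑│↳ ↑│
└───────┴─────┴───┘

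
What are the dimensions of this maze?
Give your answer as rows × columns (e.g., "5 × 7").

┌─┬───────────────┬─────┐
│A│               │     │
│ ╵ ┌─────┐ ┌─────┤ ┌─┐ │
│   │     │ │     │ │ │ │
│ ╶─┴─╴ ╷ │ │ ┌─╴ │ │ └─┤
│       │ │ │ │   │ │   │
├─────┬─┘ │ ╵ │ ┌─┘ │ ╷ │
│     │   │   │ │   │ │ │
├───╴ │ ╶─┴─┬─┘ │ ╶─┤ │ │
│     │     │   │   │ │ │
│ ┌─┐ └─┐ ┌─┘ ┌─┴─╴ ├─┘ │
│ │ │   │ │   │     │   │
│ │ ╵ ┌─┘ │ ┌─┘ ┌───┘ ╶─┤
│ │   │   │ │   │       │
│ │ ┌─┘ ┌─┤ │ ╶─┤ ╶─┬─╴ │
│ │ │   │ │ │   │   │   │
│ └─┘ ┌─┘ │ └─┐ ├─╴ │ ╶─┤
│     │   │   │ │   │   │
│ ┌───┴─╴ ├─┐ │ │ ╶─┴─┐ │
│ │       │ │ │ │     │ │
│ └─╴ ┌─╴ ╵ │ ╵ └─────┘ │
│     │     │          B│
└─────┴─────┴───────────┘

Counting the maze dimensions:
Rows (vertical): 11
Columns (horizontal): 12
Dimensions: 11 × 12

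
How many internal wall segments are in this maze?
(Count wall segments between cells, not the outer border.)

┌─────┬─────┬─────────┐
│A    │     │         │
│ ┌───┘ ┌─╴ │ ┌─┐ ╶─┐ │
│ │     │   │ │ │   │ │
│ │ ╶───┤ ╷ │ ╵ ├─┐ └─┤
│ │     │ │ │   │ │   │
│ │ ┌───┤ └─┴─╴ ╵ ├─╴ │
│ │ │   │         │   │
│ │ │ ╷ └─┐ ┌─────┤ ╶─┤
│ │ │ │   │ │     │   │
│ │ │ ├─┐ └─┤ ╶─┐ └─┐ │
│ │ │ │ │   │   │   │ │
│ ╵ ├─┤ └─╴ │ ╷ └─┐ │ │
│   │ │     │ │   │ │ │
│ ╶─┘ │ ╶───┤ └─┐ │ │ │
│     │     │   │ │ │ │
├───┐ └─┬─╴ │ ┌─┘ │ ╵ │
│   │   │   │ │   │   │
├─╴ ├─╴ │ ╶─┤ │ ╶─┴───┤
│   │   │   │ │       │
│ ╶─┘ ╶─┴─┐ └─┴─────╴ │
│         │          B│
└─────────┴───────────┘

Counting internal wall segments:
Total internal walls: 100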